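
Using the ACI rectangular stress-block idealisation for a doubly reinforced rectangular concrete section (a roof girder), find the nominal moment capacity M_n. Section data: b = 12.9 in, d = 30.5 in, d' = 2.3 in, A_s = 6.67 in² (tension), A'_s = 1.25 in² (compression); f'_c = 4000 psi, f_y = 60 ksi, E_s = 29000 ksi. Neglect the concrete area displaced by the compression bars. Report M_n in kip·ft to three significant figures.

M_n ≈ 902 kip·ft

Assume both steels yield.
a = (A_s − A'_s) f_y/(0.85 f'_c b) = (6.67 − 1.25) × 60/(0.85 × 4 × 12.9) = 7.415 in.
c = a/β₁ = 7.415/0.85 = 8.724 in; ε'_s = 0.003(c − d')/c = 0.0022 ≥ ε_y = 0.0021, so the compression steel yields.
M_n = (A_s − A'_s) f_y (d − a/2) + A'_s f_y (d − d') = 325.2 × (30.5 − 3.7075) + 75 × (30.5 − 2.3) = 8712.9 + 2115.0 = 10827.9 kip·in = 10827.9/12 = 902.33 kip·ft.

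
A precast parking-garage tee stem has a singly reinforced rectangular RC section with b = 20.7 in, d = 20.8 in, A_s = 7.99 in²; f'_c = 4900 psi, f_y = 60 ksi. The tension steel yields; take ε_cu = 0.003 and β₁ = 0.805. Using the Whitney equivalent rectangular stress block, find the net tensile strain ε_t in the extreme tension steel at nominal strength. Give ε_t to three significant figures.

ε_t ≈ 0.00603

a = A_s f_y/(0.85 f'_c b) = 5.560 in.
β₁ = 0.805, so c = a/β₁ = 5.560/0.805 = 6.907 in.
From the linear strain diagram with ε_cu = 0.003: ε_t = 0.003 (d − c)/c = 0.003 × (20.8 − 6.907)/6.907 = 0.00603.
Since ε_t ≥ 0.005, the section is tension-controlled.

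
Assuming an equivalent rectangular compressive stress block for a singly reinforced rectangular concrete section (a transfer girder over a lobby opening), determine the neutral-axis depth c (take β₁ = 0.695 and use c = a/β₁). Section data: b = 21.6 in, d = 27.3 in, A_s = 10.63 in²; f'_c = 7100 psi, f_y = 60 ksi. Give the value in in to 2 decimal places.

T = A_s f_y = 10.63 × 60 = 637.8 kips.
a = T/(0.85 f'_c b) = 637.8/(0.85 × 7.1 × 21.6) = 4.8928 in.
With β₁ = 0.695, c = a/β₁ = 4.8928/0.695 = 7.04 in.

c ≈ 7.04 in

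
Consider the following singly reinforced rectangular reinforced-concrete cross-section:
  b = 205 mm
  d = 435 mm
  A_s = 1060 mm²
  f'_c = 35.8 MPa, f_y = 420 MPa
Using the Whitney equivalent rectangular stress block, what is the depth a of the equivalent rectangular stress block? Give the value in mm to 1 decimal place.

a ≈ 71.4 mm

T = A_s f_y = 1060 × 420 = 445200 N = 445.2 kN.
Setting C = 0.85 f'_c a b equal to T: a = 445200/(0.85 × 35.8 × 205) = 71.4 mm.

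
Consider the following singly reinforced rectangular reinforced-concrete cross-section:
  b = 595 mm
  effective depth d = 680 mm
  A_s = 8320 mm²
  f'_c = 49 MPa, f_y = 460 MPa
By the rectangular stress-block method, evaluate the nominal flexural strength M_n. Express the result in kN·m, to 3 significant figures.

T = A_s f_y = 8320 × 460 = 3827200 N = 3827.2 kN.
From C = T: a = T/(0.85 f'_c b) = 3827200/(0.85 × 49 × 595) = 154.44 mm.
M_n = T(d − a/2) = 3827.2 kN × (680 − 77.22) mm = 2306.96 kN·m.

M_n ≈ 2310 kN·m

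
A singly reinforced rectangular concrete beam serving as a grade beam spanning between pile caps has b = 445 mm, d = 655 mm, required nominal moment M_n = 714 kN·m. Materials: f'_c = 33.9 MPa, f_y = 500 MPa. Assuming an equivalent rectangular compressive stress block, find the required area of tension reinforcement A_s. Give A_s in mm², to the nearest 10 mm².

A_s ≈ 2340 mm²

With M_n = 0.85 f'_c a b (d − a/2), solve the quadratic for a:
a = d − √(d² − 2M_n/(0.85 f'_c b)) = 655 − √(655² − 2 × 714×10⁶/(0.85 × 33.9 × 445)) = 91.39 mm.
A_s = 0.85 f'_c a b / f_y = 0.85 × 33.9 × 91.39 × 445 / 500 = 2343.7 mm².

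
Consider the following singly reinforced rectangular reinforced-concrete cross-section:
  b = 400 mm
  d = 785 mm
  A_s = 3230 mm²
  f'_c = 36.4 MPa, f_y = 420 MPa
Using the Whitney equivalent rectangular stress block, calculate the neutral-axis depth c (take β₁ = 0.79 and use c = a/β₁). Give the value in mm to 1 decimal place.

T = A_s f_y = 3230 × 420 = 1356600 N = 1356.6 kN.
Setting C = 0.85 f'_c a b equal to T: a = 1356600/(0.85 × 36.4 × 400) = 109.615 mm.
With β₁ = 0.79, c = a/β₁ = 109.615/0.79 = 138.8 mm.

c ≈ 138.8 mm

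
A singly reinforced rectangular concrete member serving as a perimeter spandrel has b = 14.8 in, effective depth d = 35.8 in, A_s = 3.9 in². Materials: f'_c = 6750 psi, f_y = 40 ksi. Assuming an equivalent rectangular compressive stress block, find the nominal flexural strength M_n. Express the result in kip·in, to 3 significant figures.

M_n ≈ 5440 kip·in

T = A_s f_y = 3.9 × 40 = 156 kips.
a = T/(0.85 f'_c b) = 156/(0.85 × 6.75 × 14.8) = 1.837 in.
M_n = T(d − a/2) = 156 × (35.8 − 0.9185) = 5441.5 kip·in.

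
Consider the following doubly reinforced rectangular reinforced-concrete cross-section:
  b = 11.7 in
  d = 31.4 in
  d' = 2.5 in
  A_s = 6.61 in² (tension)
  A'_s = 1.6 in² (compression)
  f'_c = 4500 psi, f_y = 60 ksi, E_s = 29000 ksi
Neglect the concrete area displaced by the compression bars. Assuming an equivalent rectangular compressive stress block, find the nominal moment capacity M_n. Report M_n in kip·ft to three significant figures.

M_n ≈ 934 kip·ft

Assume both steels yield.
a = (A_s − A'_s) f_y/(0.85 f'_c b) = (6.61 − 1.6) × 60/(0.85 × 4.5 × 11.7) = 6.717 in.
c = a/β₁ = 6.717/0.825 = 8.142 in; ε'_s = 0.003(c − d')/c = 0.0021 ≥ ε_y = 0.0021, so the compression steel yields.
M_n = (A_s − A'_s) f_y (d − a/2) + A'_s f_y (d − d') = 300.6 × (31.4 − 3.3585) + 96 × (31.4 − 2.5) = 8429.3 + 2774.4 = 11203.7 kip·in = 11203.7/12 = 933.64 kip·ft.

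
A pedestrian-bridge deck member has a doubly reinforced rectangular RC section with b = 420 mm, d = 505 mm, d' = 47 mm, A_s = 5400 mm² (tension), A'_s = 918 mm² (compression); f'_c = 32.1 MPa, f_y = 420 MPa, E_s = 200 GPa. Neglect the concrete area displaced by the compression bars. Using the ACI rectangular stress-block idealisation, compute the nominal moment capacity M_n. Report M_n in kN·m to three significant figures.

Assume both tension and compression steel yield.
Net tension couple steel: A_s − A'_s = 4482 mm².
a = (A_s − A'_s) f_y / (0.85 f'_c b) = 1882440/(0.85 × 32.1 × 420) = 164.27 mm.
c = a/β₁ = 164.27/0.821 = 200.09 mm; ε'_s = 0.003(c − d')/c = 0.0023 ≥ f_y/E_s = 0.0021, so compression steel does yield.
M_n = (A_s − A'_s) f_y (d − a/2) + A'_s f_y (d − d') = [1882440 × (505 − 82.135) + 385560 × (505 − 47)] × 10⁻⁶ = 796.02 + 176.59 = 972.61 kN·m.

M_n ≈ 973 kN·m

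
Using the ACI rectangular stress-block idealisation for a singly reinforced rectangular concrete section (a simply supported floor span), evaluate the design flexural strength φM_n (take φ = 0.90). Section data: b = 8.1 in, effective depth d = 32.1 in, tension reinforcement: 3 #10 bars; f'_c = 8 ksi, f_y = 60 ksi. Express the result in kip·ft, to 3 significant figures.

A_s = 3 × 1.27 = 3.81 in².
T = A_s f_y = 3.81 × 60 = 228.6 kips.
a = T/(0.85 f'_c b) = 228.6/(0.85 × 8 × 8.1) = 4.150 in.
M_n = T(d − a/2) = 228.6 × (32.1 − 2.075) = 6863.7 kip·in = 6863.7/12 = 571.98 kip·ft.
φM_n = 0.90 × 571.98 = 514.78 kip·ft.

φM_n ≈ 515 kip·ft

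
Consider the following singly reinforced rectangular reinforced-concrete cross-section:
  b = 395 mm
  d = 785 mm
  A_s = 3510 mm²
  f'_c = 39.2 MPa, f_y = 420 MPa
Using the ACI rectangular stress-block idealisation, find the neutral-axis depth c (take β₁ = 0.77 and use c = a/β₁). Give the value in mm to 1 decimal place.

c ≈ 145.5 mm

T = A_s f_y = 3510 × 420 = 1474200 N = 1474.2 kN.
Setting C = 0.85 f'_c a b equal to T: a = 1474200/(0.85 × 39.2 × 395) = 112.009 mm.
With β₁ = 0.77, c = a/β₁ = 112.009/0.77 = 145.5 mm.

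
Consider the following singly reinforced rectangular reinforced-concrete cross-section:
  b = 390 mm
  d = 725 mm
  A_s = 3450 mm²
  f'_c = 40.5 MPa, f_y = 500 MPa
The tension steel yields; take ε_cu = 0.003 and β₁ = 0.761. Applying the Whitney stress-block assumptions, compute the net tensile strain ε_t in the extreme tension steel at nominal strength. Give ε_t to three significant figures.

ε_t ≈ 0.00988

a = A_s f_y/(0.85 f'_c b) = 128.48 mm.
β₁ = 0.761, so c = a/β₁ = 128.48/0.761 = 168.83 mm.
From the linear strain diagram with ε_cu = 0.003: ε_t = 0.003 (d − c)/c = 0.003 × (725 − 168.83)/168.83 = 0.00988.
Since ε_t ≥ 0.005, the section is tension-controlled.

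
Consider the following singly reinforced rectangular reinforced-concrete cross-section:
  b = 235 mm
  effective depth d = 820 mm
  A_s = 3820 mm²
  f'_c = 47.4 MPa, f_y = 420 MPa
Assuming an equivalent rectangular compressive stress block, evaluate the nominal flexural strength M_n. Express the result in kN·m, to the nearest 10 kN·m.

T = A_s f_y = 3820 × 420 = 1604400 N = 1604.4 kN.
From C = T: a = T/(0.85 f'_c b) = 1604400/(0.85 × 47.4 × 235) = 169.45 mm.
M_n = T(d − a/2) = 1604.4 kN × (820 − 84.725) mm = 1179.68 kN·m.

M_n ≈ 1180 kN·m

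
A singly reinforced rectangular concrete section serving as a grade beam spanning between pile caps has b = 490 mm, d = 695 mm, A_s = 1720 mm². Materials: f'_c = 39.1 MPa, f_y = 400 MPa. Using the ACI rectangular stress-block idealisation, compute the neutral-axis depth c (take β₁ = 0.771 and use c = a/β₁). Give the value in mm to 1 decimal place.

c ≈ 54.8 mm

T = A_s f_y = 1720 × 400 = 688000 N = 688 kN.
Setting C = 0.85 f'_c a b equal to T: a = 688000/(0.85 × 39.1 × 490) = 42.247 mm.
With β₁ = 0.771, c = a/β₁ = 42.247/0.771 = 54.8 mm.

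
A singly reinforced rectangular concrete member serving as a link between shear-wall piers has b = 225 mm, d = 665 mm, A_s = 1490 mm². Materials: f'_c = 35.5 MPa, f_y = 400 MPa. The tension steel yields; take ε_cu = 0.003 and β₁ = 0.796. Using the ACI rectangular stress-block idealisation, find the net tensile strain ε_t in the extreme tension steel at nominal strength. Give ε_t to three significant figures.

ε_t ≈ 0.0151

a = A_s f_y/(0.85 f'_c b) = 87.78 mm.
β₁ = 0.796, so c = a/β₁ = 87.78/0.796 = 110.28 mm.
From the linear strain diagram with ε_cu = 0.003: ε_t = 0.003 (d − c)/c = 0.003 × (665 − 110.28)/110.28 = 0.0151.
Since ε_t ≥ 0.005, the section is tension-controlled.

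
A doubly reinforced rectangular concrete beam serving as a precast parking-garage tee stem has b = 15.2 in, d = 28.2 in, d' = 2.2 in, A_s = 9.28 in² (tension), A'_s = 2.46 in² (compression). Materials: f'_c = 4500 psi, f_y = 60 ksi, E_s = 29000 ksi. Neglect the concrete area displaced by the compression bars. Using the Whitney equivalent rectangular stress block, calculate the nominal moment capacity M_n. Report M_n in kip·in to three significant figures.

M_n ≈ 13900 kip·in

Assume both steels yield.
a = (A_s − A'_s) f_y/(0.85 f'_c b) = (9.28 − 2.46) × 60/(0.85 × 4.5 × 15.2) = 7.038 in.
c = a/β₁ = 7.038/0.825 = 8.531 in; ε'_s = 0.003(c − d')/c = 0.0022 ≥ ε_y = 0.0021, so the compression steel yields.
M_n = (A_s − A'_s) f_y (d − a/2) + A'_s f_y (d − d') = 409.2 × (28.2 − 3.519) + 147.6 × (28.2 − 2.2) = 10099.5 + 3837.6 = 13937.1 kip·in.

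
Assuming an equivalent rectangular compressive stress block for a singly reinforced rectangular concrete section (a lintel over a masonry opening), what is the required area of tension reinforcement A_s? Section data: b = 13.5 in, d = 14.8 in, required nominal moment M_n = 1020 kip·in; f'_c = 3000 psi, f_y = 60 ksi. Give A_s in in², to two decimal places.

From M_n = 0.85 f'_c a b (d − a/2):
a = d − √(d² − 2M_n/(0.85 f'_c b)) = 14.8 − √(14.8² − 2 × 1020/(0.85 × 3 × 13.5)) = 2.160 in.
A_s = 0.85 f'_c a b / f_y = 0.85 × 3 × 2.160 × 13.5 / 60 = 1.239 in².

A_s ≈ 1.24 in²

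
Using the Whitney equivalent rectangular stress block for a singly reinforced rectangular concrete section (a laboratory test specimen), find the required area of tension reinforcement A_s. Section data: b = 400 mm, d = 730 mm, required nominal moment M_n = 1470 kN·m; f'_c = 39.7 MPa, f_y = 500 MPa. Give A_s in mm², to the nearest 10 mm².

With M_n = 0.85 f'_c a b (d − a/2), solve the quadratic for a:
a = d − √(d² − 2M_n/(0.85 f'_c b)) = 730 − √(730² − 2 × 1470×10⁶/(0.85 × 39.7 × 400)) = 168.67 mm.
A_s = 0.85 f'_c a b / f_y = 0.85 × 39.7 × 168.67 × 400 / 500 = 4553.4 mm².

A_s ≈ 4550 mm²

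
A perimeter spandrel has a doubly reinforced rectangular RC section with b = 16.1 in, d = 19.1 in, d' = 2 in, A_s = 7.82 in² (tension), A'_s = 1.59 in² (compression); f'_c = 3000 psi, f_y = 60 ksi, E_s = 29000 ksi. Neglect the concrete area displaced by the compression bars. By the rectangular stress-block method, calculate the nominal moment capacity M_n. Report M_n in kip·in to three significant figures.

Assume both steels yield.
a = (A_s − A'_s) f_y/(0.85 f'_c b) = (7.82 − 1.59) × 60/(0.85 × 3 × 16.1) = 9.105 in.
c = a/β₁ = 9.105/0.85 = 10.712 in; ε'_s = 0.003(c − d')/c = 0.0024 ≥ ε_y = 0.0021, so the compression steel yields.
M_n = (A_s − A'_s) f_y (d − a/2) + A'_s f_y (d − d') = 373.8 × (19.1 − 4.5525) + 95.4 × (19.1 − 2) = 5437.9 + 1631.3 = 7069.2 kip·in.

M_n ≈ 7070 kip·in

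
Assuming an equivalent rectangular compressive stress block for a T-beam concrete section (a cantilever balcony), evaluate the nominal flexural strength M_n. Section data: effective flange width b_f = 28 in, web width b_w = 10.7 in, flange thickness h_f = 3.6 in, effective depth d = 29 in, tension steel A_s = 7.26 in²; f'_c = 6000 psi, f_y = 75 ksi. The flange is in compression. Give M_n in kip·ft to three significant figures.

M_n ≈ 1230 kip·ft

Tension: T = A_s f_y = 7.26 × 75 = 544.5 kips.
Try a within the flange: a = T/(0.85 f'_c b_f) = 544.5/(0.85 × 6 × 28) = 3.813 in.
a = 3.813 > h_f = 3.6 in: the block extends into the web. Split into flange-overhang and web parts.
C_f = 0.85 f'_c (b_f − b_w) h_f = 0.85 × 6 × (28 − 10.7) × 3.6 = 317.6 kips.
Remaining web compression depth: a_w = (T − C_f)/(0.85 f'_c b_w) = (544.5 − 317.6)/(0.85 × 6 × 10.7) = 4.158 in.
M_n = C_f(d − h_f/2) + (T − C_f)(d − a_w/2) = 317.6 × (29 − 1.8) + 226.9 × (29 − 2.079) = 8638.7 + 6108.4 = 14747.1 kip·in.
M_n = 14747.1/12 = 1228.93 kip·ft.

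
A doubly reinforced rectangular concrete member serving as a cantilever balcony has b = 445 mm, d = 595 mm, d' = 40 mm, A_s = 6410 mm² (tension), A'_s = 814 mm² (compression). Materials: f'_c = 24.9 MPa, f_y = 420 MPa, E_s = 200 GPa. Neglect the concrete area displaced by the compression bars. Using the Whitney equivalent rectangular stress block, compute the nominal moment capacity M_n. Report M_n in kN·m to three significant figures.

M_n ≈ 1290 kN·m

Assume both tension and compression steel yield.
Net tension couple steel: A_s − A'_s = 5596 mm².
a = (A_s − A'_s) f_y / (0.85 f'_c b) = 2350320/(0.85 × 24.9 × 445) = 249.54 mm.
c = a/β₁ = 249.54/0.85 = 293.58 mm; ε'_s = 0.003(c − d')/c = 0.0026 ≥ f_y/E_s = 0.0021, so compression steel does yield.
M_n = (A_s − A'_s) f_y (d − a/2) + A'_s f_y (d − d') = [2350320 × (595 − 124.77) + 341880 × (595 − 40)] × 10⁻⁶ = 1105.19 + 189.74 = 1294.93 kN·m.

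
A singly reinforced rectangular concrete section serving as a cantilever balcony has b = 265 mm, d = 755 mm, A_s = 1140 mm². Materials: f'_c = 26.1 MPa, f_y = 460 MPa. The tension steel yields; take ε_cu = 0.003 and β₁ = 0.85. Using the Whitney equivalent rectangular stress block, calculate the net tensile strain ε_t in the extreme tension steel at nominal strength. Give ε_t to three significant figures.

ε_t ≈ 0.0186

a = A_s f_y/(0.85 f'_c b) = 89.20 mm.
β₁ = 0.85, so c = a/β₁ = 89.20/0.85 = 104.94 mm.
From the linear strain diagram with ε_cu = 0.003: ε_t = 0.003 (d − c)/c = 0.003 × (755 − 104.94)/104.94 = 0.0186.
Since ε_t ≥ 0.005, the section is tension-controlled.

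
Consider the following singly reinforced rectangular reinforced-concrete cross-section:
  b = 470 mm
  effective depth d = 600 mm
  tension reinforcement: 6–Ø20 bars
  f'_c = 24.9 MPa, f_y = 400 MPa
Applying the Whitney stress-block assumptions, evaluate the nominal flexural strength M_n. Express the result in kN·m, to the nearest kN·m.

A_s = 6 × 314 = 1884 mm².
T = A_s f_y = 1884 × 400 = 753600 N = 753.6 kN.
From C = T: a = T/(0.85 f'_c b) = 753600/(0.85 × 24.9 × 470) = 75.76 mm.
M_n = T(d − a/2) = 753.6 kN × (600 − 37.88) mm = 423.61 kN·m.

M_n ≈ 424 kN·m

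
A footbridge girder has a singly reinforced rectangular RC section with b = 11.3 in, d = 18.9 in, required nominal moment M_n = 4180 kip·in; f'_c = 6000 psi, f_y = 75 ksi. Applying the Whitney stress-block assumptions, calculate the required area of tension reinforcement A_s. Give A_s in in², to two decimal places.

From M_n = 0.85 f'_c a b (d − a/2):
a = d − √(d² − 2M_n/(0.85 f'_c b)) = 18.9 − √(18.9² − 2 × 4180/(0.85 × 6 × 11.3)) = 4.335 in.
A_s = 0.85 f'_c a b / f_y = 0.85 × 6 × 4.335 × 11.3 / 75 = 3.331 in².

A_s ≈ 3.33 in²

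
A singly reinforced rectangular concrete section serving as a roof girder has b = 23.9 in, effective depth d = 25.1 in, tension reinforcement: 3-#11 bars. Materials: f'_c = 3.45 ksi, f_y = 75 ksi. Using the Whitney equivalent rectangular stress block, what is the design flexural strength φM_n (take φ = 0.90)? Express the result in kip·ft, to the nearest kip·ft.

A_s = 3 × 1.56 = 4.68 in².
T = A_s f_y = 4.68 × 75 = 351 kips.
a = T/(0.85 f'_c b) = 351/(0.85 × 3.45 × 23.9) = 5.008 in.
M_n = T(d − a/2) = 351 × (25.1 − 2.504) = 7931.2 kip·in = 7931.2/12 = 660.93 kip·ft.
φM_n = 0.90 × 660.93 = 594.84 kip·ft.

φM_n ≈ 595 kip·ft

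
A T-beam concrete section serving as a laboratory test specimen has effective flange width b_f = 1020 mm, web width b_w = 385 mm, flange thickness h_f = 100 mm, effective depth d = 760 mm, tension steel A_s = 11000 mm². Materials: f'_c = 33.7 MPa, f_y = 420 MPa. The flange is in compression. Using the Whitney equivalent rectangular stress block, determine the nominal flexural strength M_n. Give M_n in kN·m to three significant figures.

Tension: T = A_s f_y = 11000 × 420 = 4620000 N.
Try a within the flange: a = T/(0.85 f'_c b_f) = 4620000/(0.85 × 33.7 × 1020) = 158.12 mm.
a = 158.12 > h_f = 100 mm: the block extends into the web. Split into flange-overhang and web parts.
C_f = 0.85 f'_c (b_f − b_w) h_f = 0.85 × 33.7 × (1020 − 385) × 100 = 1818958 N.
Remaining web compression depth: a_w = (T − C_f)/(0.85 f'_c b_w) = (4620000 − 1818958)/(0.85 × 33.7 × 385) = 253.99 mm.
M_n = C_f(d − h_f/2) + (T − C_f)(d − a_w/2) = 1818958 × (760 − 50) + 2801042 × (760 − 126.995) = 1291.46 + 1773.07 = 3064.53 × 10⁶ N·mm.
M_n = 3064.53 kN·m.

M_n ≈ 3060 kN·m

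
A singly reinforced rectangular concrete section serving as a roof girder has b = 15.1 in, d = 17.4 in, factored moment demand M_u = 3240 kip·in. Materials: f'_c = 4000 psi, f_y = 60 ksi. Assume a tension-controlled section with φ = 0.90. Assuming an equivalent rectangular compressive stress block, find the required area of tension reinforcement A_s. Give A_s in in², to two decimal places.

A_s ≈ 3.98 in²

M_n = M_u/φ = 3240/0.90 = 3600 kip·in.
From M_n = 0.85 f'_c a b (d − a/2):
a = d − √(d² − 2M_n/(0.85 f'_c b)) = 17.4 − √(17.4² − 2 × 3600/(0.85 × 4 × 15.1)) = 4.652 in.
A_s = 0.85 f'_c a b / f_y = 0.85 × 4 × 4.652 × 15.1 / 60 = 3.981 in².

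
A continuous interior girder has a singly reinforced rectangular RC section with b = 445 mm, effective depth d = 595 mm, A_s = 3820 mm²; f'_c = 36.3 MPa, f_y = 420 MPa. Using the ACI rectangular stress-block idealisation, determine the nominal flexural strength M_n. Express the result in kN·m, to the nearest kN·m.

T = A_s f_y = 3820 × 420 = 1604400 N = 1604.4 kN.
From C = T: a = T/(0.85 f'_c b) = 1604400/(0.85 × 36.3 × 445) = 116.85 mm.
M_n = T(d − a/2) = 1604.4 kN × (595 − 58.425) mm = 860.88 kN·m.

M_n ≈ 861 kN·m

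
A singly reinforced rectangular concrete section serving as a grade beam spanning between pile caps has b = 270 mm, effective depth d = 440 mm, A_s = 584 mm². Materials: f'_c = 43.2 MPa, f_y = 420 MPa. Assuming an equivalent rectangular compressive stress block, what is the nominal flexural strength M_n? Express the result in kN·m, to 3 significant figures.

M_n ≈ 105 kN·m

T = A_s f_y = 584 × 420 = 245280 N = 245.28 kN.
From C = T: a = T/(0.85 f'_c b) = 245280/(0.85 × 43.2 × 270) = 24.74 mm.
M_n = T(d − a/2) = 245.28 kN × (440 − 12.37) mm = 104.89 kN·m.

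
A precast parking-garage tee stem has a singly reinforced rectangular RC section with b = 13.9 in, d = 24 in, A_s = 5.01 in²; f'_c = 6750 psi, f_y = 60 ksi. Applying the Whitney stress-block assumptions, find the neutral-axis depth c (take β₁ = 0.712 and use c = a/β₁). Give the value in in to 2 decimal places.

c ≈ 5.29 in

T = A_s f_y = 5.01 × 60 = 300.6 kips.
a = T/(0.85 f'_c b) = 300.6/(0.85 × 6.75 × 13.9) = 3.7692 in.
With β₁ = 0.712, c = a/β₁ = 3.7692/0.712 = 5.29 in.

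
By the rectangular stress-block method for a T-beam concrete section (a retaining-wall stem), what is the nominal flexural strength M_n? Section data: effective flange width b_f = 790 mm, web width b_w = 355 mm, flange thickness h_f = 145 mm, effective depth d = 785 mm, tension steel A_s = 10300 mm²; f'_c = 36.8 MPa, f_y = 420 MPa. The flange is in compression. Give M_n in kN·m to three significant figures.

M_n ≈ 3000 kN·m

Tension: T = A_s f_y = 10300 × 420 = 4326000 N.
Try a within the flange: a = T/(0.85 f'_c b_f) = 4326000/(0.85 × 36.8 × 790) = 175.06 mm.
a = 175.06 > h_f = 145 mm: the block extends into the web. Split into flange-overhang and web parts.
C_f = 0.85 f'_c (b_f − b_w) h_f = 0.85 × 36.8 × (790 − 355) × 145 = 1972986 N.
Remaining web compression depth: a_w = (T − C_f)/(0.85 f'_c b_w) = (4326000 − 1972986)/(0.85 × 36.8 × 355) = 211.90 mm.
M_n = C_f(d − h_f/2) + (T − C_f)(d − a_w/2) = 1972986 × (785 − 72.5) + 2353014 × (785 − 105.95) = 1405.75 + 1597.81 = 3003.56 × 10⁶ N·mm.
M_n = 3003.56 kN·m.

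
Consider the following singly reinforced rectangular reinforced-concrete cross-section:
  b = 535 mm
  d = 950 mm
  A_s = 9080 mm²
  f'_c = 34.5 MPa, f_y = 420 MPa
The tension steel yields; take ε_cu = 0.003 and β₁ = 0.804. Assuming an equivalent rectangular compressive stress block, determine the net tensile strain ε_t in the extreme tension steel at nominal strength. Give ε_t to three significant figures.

ε_t ≈ 0.00643

a = A_s f_y/(0.85 f'_c b) = 243.08 mm.
β₁ = 0.804, so c = a/β₁ = 243.08/0.804 = 302.34 mm.
From the linear strain diagram with ε_cu = 0.003: ε_t = 0.003 (d − c)/c = 0.003 × (950 − 302.34)/302.34 = 0.00643.
Since ε_t ≥ 0.005, the section is tension-controlled.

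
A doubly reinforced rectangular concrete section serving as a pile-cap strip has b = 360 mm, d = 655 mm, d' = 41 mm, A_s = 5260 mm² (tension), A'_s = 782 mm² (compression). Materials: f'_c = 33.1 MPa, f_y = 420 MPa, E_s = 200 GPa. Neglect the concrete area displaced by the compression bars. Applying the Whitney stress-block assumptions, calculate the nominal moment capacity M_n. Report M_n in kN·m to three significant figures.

M_n ≈ 1260 kN·m

Assume both tension and compression steel yield.
Net tension couple steel: A_s − A'_s = 4478 mm².
a = (A_s − A'_s) f_y / (0.85 f'_c b) = 1880760/(0.85 × 33.1 × 360) = 185.69 mm.
c = a/β₁ = 185.69/0.814 = 228.12 mm; ε'_s = 0.003(c − d')/c = 0.0025 ≥ f_y/E_s = 0.0021, so compression steel does yield.
M_n = (A_s − A'_s) f_y (d − a/2) + A'_s f_y (d − d') = [1880760 × (655 − 92.845) + 328440 × (655 − 41)] × 10⁻⁶ = 1057.28 + 201.66 = 1258.94 kN·m.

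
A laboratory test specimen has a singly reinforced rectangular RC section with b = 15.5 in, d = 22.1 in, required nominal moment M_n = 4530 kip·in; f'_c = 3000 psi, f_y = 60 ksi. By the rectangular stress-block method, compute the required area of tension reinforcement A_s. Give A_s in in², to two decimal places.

From M_n = 0.85 f'_c a b (d − a/2):
a = d − √(d² − 2M_n/(0.85 f'_c b)) = 22.1 − √(22.1² − 2 × 4530/(0.85 × 3 × 15.5)) = 6.001 in.
A_s = 0.85 f'_c a b / f_y = 0.85 × 3 × 6.001 × 15.5 / 60 = 3.953 in².

A_s ≈ 3.95 in²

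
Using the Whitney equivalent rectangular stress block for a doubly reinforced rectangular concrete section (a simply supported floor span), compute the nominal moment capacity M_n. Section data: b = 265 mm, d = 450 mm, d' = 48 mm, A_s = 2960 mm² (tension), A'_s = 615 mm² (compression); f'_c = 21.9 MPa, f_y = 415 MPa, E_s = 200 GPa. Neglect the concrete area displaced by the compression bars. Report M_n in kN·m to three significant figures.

Assume both tension and compression steel yield.
Net tension couple steel: A_s − A'_s = 2345 mm².
a = (A_s − A'_s) f_y / (0.85 f'_c b) = 973175/(0.85 × 21.9 × 265) = 197.28 mm.
c = a/β₁ = 197.28/0.85 = 232.09 mm; ε'_s = 0.003(c − d')/c = 0.0024 ≥ f_y/E_s = 0.0021, so compression steel does yield.
M_n = (A_s − A'_s) f_y (d − a/2) + A'_s f_y (d − d') = [973175 × (450 − 98.64) + 255225 × (450 − 48)] × 10⁻⁶ = 341.93 + 102.60 = 444.53 kN·m.

M_n ≈ 445 kN·m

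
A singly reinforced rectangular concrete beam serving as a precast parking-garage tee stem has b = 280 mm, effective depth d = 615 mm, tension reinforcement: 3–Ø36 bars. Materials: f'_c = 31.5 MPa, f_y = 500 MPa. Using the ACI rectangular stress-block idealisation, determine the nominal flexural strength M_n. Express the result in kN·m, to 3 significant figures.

A_s = 3 × 1018 = 3054 mm².
T = A_s f_y = 3054 × 500 = 1527000 N = 1527 kN.
From C = T: a = T/(0.85 f'_c b) = 1527000/(0.85 × 31.5 × 280) = 203.68 mm.
M_n = T(d − a/2) = 1527 kN × (615 − 101.84) mm = 783.60 kN·m.

M_n ≈ 784 kN·m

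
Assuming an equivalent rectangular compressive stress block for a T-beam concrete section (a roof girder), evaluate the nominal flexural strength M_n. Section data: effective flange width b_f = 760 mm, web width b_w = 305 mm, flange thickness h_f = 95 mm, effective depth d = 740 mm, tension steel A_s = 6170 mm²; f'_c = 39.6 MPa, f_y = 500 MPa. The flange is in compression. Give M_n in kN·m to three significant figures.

Tension: T = A_s f_y = 6170 × 500 = 3085000 N.
Try a within the flange: a = T/(0.85 f'_c b_f) = 3085000/(0.85 × 39.6 × 760) = 120.59 mm.
a = 120.59 > h_f = 95 mm: the block extends into the web. Split into flange-overhang and web parts.
C_f = 0.85 f'_c (b_f − b_w) h_f = 0.85 × 39.6 × (760 − 305) × 95 = 1454954 N.
Remaining web compression depth: a_w = (T − C_f)/(0.85 f'_c b_w) = (3085000 − 1454954)/(0.85 × 39.6 × 305) = 158.78 mm.
M_n = C_f(d − h_f/2) + (T − C_f)(d − a_w/2) = 1454954 × (740 − 47.5) + 1630046 × (740 − 79.39) = 1007.56 + 1076.82 = 2084.38 × 10⁶ N·mm.
M_n = 2084.38 kN·m.

M_n ≈ 2080 kN·m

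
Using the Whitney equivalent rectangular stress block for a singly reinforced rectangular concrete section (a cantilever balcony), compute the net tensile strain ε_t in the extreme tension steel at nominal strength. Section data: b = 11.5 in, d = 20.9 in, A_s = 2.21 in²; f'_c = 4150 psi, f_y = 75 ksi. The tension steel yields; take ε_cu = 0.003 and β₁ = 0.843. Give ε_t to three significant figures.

a = A_s f_y/(0.85 f'_c b) = 4.086 in.
β₁ = 0.843, so c = a/β₁ = 4.086/0.843 = 4.847 in.
From the linear strain diagram with ε_cu = 0.003: ε_t = 0.003 (d − c)/c = 0.003 × (20.9 − 4.847)/4.847 = 0.00994.
Since ε_t ≥ 0.005, the section is tension-controlled.

ε_t ≈ 0.00994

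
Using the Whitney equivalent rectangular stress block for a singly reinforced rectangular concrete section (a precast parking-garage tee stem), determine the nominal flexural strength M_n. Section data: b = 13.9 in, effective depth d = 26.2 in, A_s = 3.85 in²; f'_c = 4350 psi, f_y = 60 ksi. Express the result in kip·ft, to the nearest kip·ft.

M_n ≈ 461 kip·ft

T = A_s f_y = 3.85 × 60 = 231 kips.
a = T/(0.85 f'_c b) = 231/(0.85 × 4.35 × 13.9) = 4.495 in.
M_n = T(d − a/2) = 231 × (26.2 − 2.2475) = 5533.0 kip·in = 5533.0/12 = 461.08 kip·ft.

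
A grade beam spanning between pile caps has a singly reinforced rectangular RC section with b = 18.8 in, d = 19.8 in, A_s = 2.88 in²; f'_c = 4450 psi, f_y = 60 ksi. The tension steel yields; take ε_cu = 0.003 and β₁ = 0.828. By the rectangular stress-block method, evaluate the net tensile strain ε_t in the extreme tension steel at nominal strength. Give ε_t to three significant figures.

ε_t ≈ 0.0172

a = A_s f_y/(0.85 f'_c b) = 2.430 in.
β₁ = 0.828, so c = a/β₁ = 2.430/0.828 = 2.935 in.
From the linear strain diagram with ε_cu = 0.003: ε_t = 0.003 (d − c)/c = 0.003 × (19.8 − 2.935)/2.935 = 0.0172.
Since ε_t ≥ 0.005, the section is tension-controlled.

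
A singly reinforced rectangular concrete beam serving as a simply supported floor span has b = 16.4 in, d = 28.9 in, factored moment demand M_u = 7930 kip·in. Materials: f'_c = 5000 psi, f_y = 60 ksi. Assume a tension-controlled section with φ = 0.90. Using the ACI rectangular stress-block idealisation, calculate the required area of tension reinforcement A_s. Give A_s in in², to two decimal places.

A_s ≈ 5.54 in²

M_n = M_u/φ = 7930/0.90 = 8811.11 kip·in.
From M_n = 0.85 f'_c a b (d − a/2):
a = d − √(d² − 2M_n/(0.85 f'_c b)) = 28.9 − √(28.9² − 2 × 8811.11/(0.85 × 5 × 16.4)) = 4.767 in.
A_s = 0.85 f'_c a b / f_y = 0.85 × 5 × 4.767 × 16.4 / 60 = 5.538 in².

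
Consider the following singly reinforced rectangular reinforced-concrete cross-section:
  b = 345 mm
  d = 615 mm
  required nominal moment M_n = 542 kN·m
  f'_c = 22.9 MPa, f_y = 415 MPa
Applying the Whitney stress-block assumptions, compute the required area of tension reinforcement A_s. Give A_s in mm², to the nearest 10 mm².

With M_n = 0.85 f'_c a b (d − a/2), solve the quadratic for a:
a = d − √(d² − 2M_n/(0.85 f'_c b)) = 615 − √(615² − 2 × 542×10⁶/(0.85 × 22.9 × 345)) = 149.38 mm.
A_s = 0.85 f'_c a b / f_y = 0.85 × 22.9 × 149.38 × 345 / 415 = 2417.2 mm².

A_s ≈ 2420 mm²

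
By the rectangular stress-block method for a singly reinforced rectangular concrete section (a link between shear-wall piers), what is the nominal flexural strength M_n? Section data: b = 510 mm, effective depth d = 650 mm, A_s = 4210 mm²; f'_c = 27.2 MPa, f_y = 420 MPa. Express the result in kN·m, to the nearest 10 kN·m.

M_n ≈ 1020 kN·m

T = A_s f_y = 4210 × 420 = 1768200 N = 1768.2 kN.
From C = T: a = T/(0.85 f'_c b) = 1768200/(0.85 × 27.2 × 510) = 149.96 mm.
M_n = T(d − a/2) = 1768.2 kN × (650 − 74.98) mm = 1016.75 kN·m.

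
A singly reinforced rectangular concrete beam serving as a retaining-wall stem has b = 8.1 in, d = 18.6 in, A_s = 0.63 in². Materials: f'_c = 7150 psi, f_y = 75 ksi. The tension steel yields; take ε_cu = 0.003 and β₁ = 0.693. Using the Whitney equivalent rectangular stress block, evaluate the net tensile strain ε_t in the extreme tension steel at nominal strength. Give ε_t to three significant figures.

a = A_s f_y/(0.85 f'_c b) = 0.960 in.
β₁ = 0.693, so c = a/β₁ = 0.960/0.693 = 1.385 in.
From the linear strain diagram with ε_cu = 0.003: ε_t = 0.003 (d − c)/c = 0.003 × (18.6 − 1.385)/1.385 = 0.0373.
Since ε_t ≥ 0.005, the section is tension-controlled.

ε_t ≈ 0.0373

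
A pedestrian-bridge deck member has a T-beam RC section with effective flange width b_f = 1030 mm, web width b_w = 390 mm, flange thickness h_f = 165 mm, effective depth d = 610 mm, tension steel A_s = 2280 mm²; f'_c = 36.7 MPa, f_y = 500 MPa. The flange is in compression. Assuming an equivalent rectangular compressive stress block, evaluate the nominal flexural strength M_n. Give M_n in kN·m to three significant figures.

M_n ≈ 675 kN·m

Tension: T = A_s f_y = 2280 × 500 = 1140000 N.
Try a within the flange: a = T/(0.85 f'_c b_f) = 1140000/(0.85 × 36.7 × 1030) = 35.48 mm.
Since a = 35.48 ≤ h_f = 165 mm, the stress block lies entirely in the flange; analyse as a rectangular beam of width b_f.
M_n = T(d − a/2) = 1140000 × (610 − 17.74) = 675.18 × 10⁶ N·mm.
M_n = 675.18 kN·m.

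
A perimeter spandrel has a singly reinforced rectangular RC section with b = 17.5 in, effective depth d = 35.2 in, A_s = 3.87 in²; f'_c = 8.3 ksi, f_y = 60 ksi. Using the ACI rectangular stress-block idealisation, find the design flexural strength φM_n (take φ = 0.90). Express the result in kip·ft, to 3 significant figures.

T = A_s f_y = 3.87 × 60 = 232.2 kips.
a = T/(0.85 f'_c b) = 232.2/(0.85 × 8.3 × 17.5) = 1.881 in.
M_n = T(d − a/2) = 232.2 × (35.2 − 0.9405) = 7955.1 kip·in = 7955.1/12 = 662.93 kip·ft.
φM_n = 0.90 × 662.93 = 596.64 kip·ft.

φM_n ≈ 597 kip·ft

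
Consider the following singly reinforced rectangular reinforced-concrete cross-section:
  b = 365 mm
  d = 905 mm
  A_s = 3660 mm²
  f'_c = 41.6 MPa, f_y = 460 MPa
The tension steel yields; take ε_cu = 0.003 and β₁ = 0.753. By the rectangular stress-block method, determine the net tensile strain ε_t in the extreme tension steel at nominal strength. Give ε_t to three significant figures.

a = A_s f_y/(0.85 f'_c b) = 130.45 mm.
β₁ = 0.753, so c = a/β₁ = 130.45/0.753 = 173.24 mm.
From the linear strain diagram with ε_cu = 0.003: ε_t = 0.003 (d − c)/c = 0.003 × (905 − 173.24)/173.24 = 0.0127.
Since ε_t ≥ 0.005, the section is tension-controlled.

ε_t ≈ 0.0127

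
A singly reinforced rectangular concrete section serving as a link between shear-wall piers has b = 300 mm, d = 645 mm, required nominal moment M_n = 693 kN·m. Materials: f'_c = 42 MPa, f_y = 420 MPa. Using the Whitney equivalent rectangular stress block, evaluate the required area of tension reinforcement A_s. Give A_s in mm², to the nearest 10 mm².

With M_n = 0.85 f'_c a b (d − a/2), solve the quadratic for a:
a = d − √(d² − 2M_n/(0.85 f'_c b)) = 645 − √(645² − 2 × 693×10⁶/(0.85 × 42 × 300)) = 109.64 mm.
A_s = 0.85 f'_c a b / f_y = 0.85 × 42 × 109.64 × 300 / 420 = 2795.8 mm².

A_s ≈ 2800 mm²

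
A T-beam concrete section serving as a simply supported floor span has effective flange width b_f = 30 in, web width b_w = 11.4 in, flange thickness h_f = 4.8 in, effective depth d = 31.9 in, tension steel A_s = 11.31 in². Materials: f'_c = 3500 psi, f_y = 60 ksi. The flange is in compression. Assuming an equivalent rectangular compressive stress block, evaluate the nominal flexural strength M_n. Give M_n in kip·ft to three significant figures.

M_n ≈ 1540 kip·ft

Tension: T = A_s f_y = 11.31 × 60 = 678.6 kips.
Try a within the flange: a = T/(0.85 f'_c b_f) = 678.6/(0.85 × 3.5 × 30) = 7.603 in.
a = 7.603 > h_f = 4.8 in: the block extends into the web. Split into flange-overhang and web parts.
C_f = 0.85 f'_c (b_f − b_w) h_f = 0.85 × 3.5 × (30 − 11.4) × 4.8 = 265.6 kips.
Remaining web compression depth: a_w = (T − C_f)/(0.85 f'_c b_w) = (678.6 − 265.6)/(0.85 × 3.5 × 11.4) = 12.178 in.
M_n = C_f(d − h_f/2) + (T − C_f)(d − a_w/2) = 265.6 × (31.9 − 2.4) + 413 × (31.9 − 6.089) = 7835.2 + 10659.9 = 18495.1 kip·in.
M_n = 18495.1/12 = 1541.26 kip·ft.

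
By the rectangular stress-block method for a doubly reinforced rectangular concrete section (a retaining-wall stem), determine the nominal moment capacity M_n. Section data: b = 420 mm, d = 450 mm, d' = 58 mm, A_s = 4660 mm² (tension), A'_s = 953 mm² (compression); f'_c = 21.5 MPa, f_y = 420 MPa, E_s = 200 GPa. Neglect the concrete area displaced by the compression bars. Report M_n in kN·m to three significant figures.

M_n ≈ 700 kN·m

Assume both tension and compression steel yield.
Net tension couple steel: A_s − A'_s = 3707 mm².
a = (A_s − A'_s) f_y / (0.85 f'_c b) = 1556940/(0.85 × 21.5 × 420) = 202.85 mm.
c = a/β₁ = 202.85/0.85 = 238.65 mm; ε'_s = 0.003(c − d')/c = 0.0023 ≥ f_y/E_s = 0.0021, so compression steel does yield.
M_n = (A_s − A'_s) f_y (d − a/2) + A'_s f_y (d − d') = [1556940 × (450 − 101.425) + 400260 × (450 − 58)] × 10⁻⁶ = 542.71 + 156.90 = 699.61 kN·m.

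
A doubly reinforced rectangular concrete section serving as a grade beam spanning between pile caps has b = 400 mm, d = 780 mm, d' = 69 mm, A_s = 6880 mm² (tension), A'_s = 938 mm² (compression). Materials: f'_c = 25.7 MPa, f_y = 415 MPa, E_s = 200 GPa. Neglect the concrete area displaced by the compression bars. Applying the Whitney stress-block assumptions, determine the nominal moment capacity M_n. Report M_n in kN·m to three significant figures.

Assume both tension and compression steel yield.
Net tension couple steel: A_s − A'_s = 5942 mm².
a = (A_s − A'_s) f_y / (0.85 f'_c b) = 2465930/(0.85 × 25.7 × 400) = 282.21 mm.
c = a/β₁ = 282.21/0.85 = 332.01 mm; ε'_s = 0.003(c − d')/c = 0.0024 ≥ f_y/E_s = 0.0021, so compression steel does yield.
M_n = (A_s − A'_s) f_y (d − a/2) + A'_s f_y (d − d') = [2465930 × (780 − 141.105) + 389270 × (780 − 69)] × 10⁻⁶ = 1575.47 + 276.77 = 1852.24 kN·m.

M_n ≈ 1850 kN·m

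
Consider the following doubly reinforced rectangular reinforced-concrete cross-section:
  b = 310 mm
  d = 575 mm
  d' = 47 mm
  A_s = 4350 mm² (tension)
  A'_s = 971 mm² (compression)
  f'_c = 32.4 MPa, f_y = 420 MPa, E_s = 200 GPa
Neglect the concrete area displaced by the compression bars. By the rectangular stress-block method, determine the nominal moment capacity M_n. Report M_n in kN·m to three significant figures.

Assume both tension and compression steel yield.
Net tension couple steel: A_s − A'_s = 3379 mm².
a = (A_s − A'_s) f_y / (0.85 f'_c b) = 1419180/(0.85 × 32.4 × 310) = 166.23 mm.
c = a/β₁ = 166.23/0.819 = 202.97 mm; ε'_s = 0.003(c − d')/c = 0.0023 ≥ f_y/E_s = 0.0021, so compression steel does yield.
M_n = (A_s − A'_s) f_y (d − a/2) + A'_s f_y (d − d') = [1419180 × (575 − 83.115) + 407820 × (575 − 47)] × 10⁻⁶ = 698.07 + 215.33 = 913.40 kN·m.

M_n ≈ 913 kN·m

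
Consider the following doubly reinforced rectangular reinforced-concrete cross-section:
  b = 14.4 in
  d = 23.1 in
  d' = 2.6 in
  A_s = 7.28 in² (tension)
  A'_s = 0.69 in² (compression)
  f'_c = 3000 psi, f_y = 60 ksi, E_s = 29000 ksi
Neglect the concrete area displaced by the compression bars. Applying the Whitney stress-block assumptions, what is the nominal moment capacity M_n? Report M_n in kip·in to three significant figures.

M_n ≈ 7850 kip·in

Assume both steels yield.
a = (A_s − A'_s) f_y/(0.85 f'_c b) = (7.28 − 0.69) × 60/(0.85 × 3 × 14.4) = 10.768 in.
c = a/β₁ = 10.768/0.85 = 12.668 in; ε'_s = 0.003(c − d')/c = 0.0024 ≥ ε_y = 0.0021, so the compression steel yields.
M_n = (A_s − A'_s) f_y (d − a/2) + A'_s f_y (d − d') = 395.4 × (23.1 − 5.384) + 41.4 × (23.1 − 2.6) = 7004.9 + 848.7 = 7853.6 kip·in.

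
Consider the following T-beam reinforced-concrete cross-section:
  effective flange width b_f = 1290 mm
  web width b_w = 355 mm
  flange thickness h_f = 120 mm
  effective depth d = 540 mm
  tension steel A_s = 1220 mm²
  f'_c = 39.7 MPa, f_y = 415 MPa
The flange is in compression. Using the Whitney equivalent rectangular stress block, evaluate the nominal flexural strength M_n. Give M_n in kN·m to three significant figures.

M_n ≈ 270 kN·m

Tension: T = A_s f_y = 1220 × 415 = 506300 N.
Try a within the flange: a = T/(0.85 f'_c b_f) = 506300/(0.85 × 39.7 × 1290) = 11.63 mm.
Since a = 11.63 ≤ h_f = 120 mm, the stress block lies entirely in the flange; analyse as a rectangular beam of width b_f.
M_n = T(d − a/2) = 506300 × (540 − 5.815) = 270.46 × 10⁶ N·mm.
M_n = 270.46 kN·m.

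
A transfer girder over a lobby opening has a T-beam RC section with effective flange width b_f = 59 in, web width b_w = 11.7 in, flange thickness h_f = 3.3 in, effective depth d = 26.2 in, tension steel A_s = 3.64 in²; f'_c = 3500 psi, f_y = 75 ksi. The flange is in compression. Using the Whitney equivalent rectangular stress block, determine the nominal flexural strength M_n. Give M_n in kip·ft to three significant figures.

Tension: T = A_s f_y = 3.64 × 75 = 273 kips.
Try a within the flange: a = T/(0.85 f'_c b_f) = 273/(0.85 × 3.5 × 59) = 1.555 in.
Since a = 1.555 ≤ h_f = 3.3 in, the stress block lies entirely in the flange; analyse as a rectangular beam of width b_f.
M_n = T(d − a/2) = 273 × (26.2 − 0.7775) = 6940.3 kip·in.
M_n = 6940.3/12 = 578.36 kip·ft.

M_n ≈ 578 kip·ft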